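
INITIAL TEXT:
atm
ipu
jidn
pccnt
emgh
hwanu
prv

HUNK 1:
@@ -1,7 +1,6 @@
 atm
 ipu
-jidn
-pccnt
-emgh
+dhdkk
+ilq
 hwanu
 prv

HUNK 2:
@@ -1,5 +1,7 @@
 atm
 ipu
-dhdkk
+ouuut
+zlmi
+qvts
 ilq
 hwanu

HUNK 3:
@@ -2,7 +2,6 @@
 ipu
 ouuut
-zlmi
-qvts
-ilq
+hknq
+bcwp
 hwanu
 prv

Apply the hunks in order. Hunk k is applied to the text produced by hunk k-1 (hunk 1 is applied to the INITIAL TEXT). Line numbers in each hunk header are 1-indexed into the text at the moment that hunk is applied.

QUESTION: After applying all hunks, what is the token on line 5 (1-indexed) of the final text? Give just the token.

Answer: bcwp

Derivation:
Hunk 1: at line 1 remove [jidn,pccnt,emgh] add [dhdkk,ilq] -> 6 lines: atm ipu dhdkk ilq hwanu prv
Hunk 2: at line 1 remove [dhdkk] add [ouuut,zlmi,qvts] -> 8 lines: atm ipu ouuut zlmi qvts ilq hwanu prv
Hunk 3: at line 2 remove [zlmi,qvts,ilq] add [hknq,bcwp] -> 7 lines: atm ipu ouuut hknq bcwp hwanu prv
Final line 5: bcwp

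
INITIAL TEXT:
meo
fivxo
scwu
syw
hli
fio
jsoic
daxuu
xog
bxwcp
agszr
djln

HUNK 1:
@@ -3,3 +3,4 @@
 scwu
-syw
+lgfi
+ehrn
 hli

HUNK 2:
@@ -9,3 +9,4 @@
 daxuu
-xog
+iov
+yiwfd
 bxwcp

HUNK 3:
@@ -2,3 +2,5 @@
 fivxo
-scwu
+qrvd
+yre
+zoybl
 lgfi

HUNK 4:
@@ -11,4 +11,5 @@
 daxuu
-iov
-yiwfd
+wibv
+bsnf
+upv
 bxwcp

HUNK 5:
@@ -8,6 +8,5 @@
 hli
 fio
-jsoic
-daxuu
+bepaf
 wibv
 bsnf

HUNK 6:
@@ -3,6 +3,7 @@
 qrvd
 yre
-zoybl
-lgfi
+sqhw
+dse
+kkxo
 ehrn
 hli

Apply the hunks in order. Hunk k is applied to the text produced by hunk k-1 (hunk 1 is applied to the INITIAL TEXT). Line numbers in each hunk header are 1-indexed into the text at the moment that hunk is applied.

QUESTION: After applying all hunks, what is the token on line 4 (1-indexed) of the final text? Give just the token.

Answer: yre

Derivation:
Hunk 1: at line 3 remove [syw] add [lgfi,ehrn] -> 13 lines: meo fivxo scwu lgfi ehrn hli fio jsoic daxuu xog bxwcp agszr djln
Hunk 2: at line 9 remove [xog] add [iov,yiwfd] -> 14 lines: meo fivxo scwu lgfi ehrn hli fio jsoic daxuu iov yiwfd bxwcp agszr djln
Hunk 3: at line 2 remove [scwu] add [qrvd,yre,zoybl] -> 16 lines: meo fivxo qrvd yre zoybl lgfi ehrn hli fio jsoic daxuu iov yiwfd bxwcp agszr djln
Hunk 4: at line 11 remove [iov,yiwfd] add [wibv,bsnf,upv] -> 17 lines: meo fivxo qrvd yre zoybl lgfi ehrn hli fio jsoic daxuu wibv bsnf upv bxwcp agszr djln
Hunk 5: at line 8 remove [jsoic,daxuu] add [bepaf] -> 16 lines: meo fivxo qrvd yre zoybl lgfi ehrn hli fio bepaf wibv bsnf upv bxwcp agszr djln
Hunk 6: at line 3 remove [zoybl,lgfi] add [sqhw,dse,kkxo] -> 17 lines: meo fivxo qrvd yre sqhw dse kkxo ehrn hli fio bepaf wibv bsnf upv bxwcp agszr djln
Final line 4: yre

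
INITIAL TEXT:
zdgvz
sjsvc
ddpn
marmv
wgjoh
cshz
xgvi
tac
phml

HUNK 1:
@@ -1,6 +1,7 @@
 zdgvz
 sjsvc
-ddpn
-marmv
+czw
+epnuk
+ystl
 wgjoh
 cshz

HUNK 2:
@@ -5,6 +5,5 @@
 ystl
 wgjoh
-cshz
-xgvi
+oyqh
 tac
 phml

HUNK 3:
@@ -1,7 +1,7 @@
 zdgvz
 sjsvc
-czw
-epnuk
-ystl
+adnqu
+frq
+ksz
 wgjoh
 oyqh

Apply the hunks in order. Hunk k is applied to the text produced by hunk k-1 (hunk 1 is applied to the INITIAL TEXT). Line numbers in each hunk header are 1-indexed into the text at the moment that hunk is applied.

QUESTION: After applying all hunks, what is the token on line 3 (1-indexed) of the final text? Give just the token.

Hunk 1: at line 1 remove [ddpn,marmv] add [czw,epnuk,ystl] -> 10 lines: zdgvz sjsvc czw epnuk ystl wgjoh cshz xgvi tac phml
Hunk 2: at line 5 remove [cshz,xgvi] add [oyqh] -> 9 lines: zdgvz sjsvc czw epnuk ystl wgjoh oyqh tac phml
Hunk 3: at line 1 remove [czw,epnuk,ystl] add [adnqu,frq,ksz] -> 9 lines: zdgvz sjsvc adnqu frq ksz wgjoh oyqh tac phml
Final line 3: adnqu

Answer: adnqu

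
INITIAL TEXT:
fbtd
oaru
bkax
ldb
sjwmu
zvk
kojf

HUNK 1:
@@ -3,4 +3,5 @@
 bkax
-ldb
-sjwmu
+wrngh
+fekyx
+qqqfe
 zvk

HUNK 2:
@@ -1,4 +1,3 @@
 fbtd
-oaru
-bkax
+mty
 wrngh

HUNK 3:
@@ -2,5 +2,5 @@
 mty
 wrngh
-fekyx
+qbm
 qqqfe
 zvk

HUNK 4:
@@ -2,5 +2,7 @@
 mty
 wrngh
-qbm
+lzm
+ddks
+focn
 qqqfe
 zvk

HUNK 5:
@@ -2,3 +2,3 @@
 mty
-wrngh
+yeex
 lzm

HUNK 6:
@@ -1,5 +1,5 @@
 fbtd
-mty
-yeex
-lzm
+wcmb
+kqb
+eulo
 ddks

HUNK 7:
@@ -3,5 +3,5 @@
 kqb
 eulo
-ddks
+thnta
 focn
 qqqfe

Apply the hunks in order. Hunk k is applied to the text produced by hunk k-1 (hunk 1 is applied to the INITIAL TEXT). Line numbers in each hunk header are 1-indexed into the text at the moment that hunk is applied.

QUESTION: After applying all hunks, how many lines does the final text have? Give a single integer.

Answer: 9

Derivation:
Hunk 1: at line 3 remove [ldb,sjwmu] add [wrngh,fekyx,qqqfe] -> 8 lines: fbtd oaru bkax wrngh fekyx qqqfe zvk kojf
Hunk 2: at line 1 remove [oaru,bkax] add [mty] -> 7 lines: fbtd mty wrngh fekyx qqqfe zvk kojf
Hunk 3: at line 2 remove [fekyx] add [qbm] -> 7 lines: fbtd mty wrngh qbm qqqfe zvk kojf
Hunk 4: at line 2 remove [qbm] add [lzm,ddks,focn] -> 9 lines: fbtd mty wrngh lzm ddks focn qqqfe zvk kojf
Hunk 5: at line 2 remove [wrngh] add [yeex] -> 9 lines: fbtd mty yeex lzm ddks focn qqqfe zvk kojf
Hunk 6: at line 1 remove [mty,yeex,lzm] add [wcmb,kqb,eulo] -> 9 lines: fbtd wcmb kqb eulo ddks focn qqqfe zvk kojf
Hunk 7: at line 3 remove [ddks] add [thnta] -> 9 lines: fbtd wcmb kqb eulo thnta focn qqqfe zvk kojf
Final line count: 9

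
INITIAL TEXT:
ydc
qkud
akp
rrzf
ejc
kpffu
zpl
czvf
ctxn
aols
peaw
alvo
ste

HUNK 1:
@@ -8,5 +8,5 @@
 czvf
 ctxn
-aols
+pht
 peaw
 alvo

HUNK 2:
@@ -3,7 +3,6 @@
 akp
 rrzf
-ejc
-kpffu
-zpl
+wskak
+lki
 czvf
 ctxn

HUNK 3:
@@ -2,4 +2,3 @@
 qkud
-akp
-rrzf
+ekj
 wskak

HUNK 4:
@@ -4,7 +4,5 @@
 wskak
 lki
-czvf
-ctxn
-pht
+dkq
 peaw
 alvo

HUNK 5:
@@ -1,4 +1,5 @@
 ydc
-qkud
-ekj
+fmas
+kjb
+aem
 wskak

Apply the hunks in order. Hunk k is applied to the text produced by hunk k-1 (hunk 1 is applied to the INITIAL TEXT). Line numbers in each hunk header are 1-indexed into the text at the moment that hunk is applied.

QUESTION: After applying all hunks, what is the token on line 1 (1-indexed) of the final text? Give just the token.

Answer: ydc

Derivation:
Hunk 1: at line 8 remove [aols] add [pht] -> 13 lines: ydc qkud akp rrzf ejc kpffu zpl czvf ctxn pht peaw alvo ste
Hunk 2: at line 3 remove [ejc,kpffu,zpl] add [wskak,lki] -> 12 lines: ydc qkud akp rrzf wskak lki czvf ctxn pht peaw alvo ste
Hunk 3: at line 2 remove [akp,rrzf] add [ekj] -> 11 lines: ydc qkud ekj wskak lki czvf ctxn pht peaw alvo ste
Hunk 4: at line 4 remove [czvf,ctxn,pht] add [dkq] -> 9 lines: ydc qkud ekj wskak lki dkq peaw alvo ste
Hunk 5: at line 1 remove [qkud,ekj] add [fmas,kjb,aem] -> 10 lines: ydc fmas kjb aem wskak lki dkq peaw alvo ste
Final line 1: ydc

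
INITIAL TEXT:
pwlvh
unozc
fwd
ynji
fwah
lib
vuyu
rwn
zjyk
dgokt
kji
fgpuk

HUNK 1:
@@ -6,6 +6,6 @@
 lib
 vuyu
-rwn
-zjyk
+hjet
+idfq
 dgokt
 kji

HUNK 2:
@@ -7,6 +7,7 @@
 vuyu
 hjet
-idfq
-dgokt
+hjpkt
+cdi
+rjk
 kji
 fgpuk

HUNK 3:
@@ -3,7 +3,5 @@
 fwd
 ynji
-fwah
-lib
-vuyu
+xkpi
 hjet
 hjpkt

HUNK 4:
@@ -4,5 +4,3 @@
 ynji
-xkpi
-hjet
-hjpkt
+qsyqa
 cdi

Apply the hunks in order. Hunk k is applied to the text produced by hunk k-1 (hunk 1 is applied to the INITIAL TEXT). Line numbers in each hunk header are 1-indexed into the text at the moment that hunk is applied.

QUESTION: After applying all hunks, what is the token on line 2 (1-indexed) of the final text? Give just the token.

Hunk 1: at line 6 remove [rwn,zjyk] add [hjet,idfq] -> 12 lines: pwlvh unozc fwd ynji fwah lib vuyu hjet idfq dgokt kji fgpuk
Hunk 2: at line 7 remove [idfq,dgokt] add [hjpkt,cdi,rjk] -> 13 lines: pwlvh unozc fwd ynji fwah lib vuyu hjet hjpkt cdi rjk kji fgpuk
Hunk 3: at line 3 remove [fwah,lib,vuyu] add [xkpi] -> 11 lines: pwlvh unozc fwd ynji xkpi hjet hjpkt cdi rjk kji fgpuk
Hunk 4: at line 4 remove [xkpi,hjet,hjpkt] add [qsyqa] -> 9 lines: pwlvh unozc fwd ynji qsyqa cdi rjk kji fgpuk
Final line 2: unozc

Answer: unozc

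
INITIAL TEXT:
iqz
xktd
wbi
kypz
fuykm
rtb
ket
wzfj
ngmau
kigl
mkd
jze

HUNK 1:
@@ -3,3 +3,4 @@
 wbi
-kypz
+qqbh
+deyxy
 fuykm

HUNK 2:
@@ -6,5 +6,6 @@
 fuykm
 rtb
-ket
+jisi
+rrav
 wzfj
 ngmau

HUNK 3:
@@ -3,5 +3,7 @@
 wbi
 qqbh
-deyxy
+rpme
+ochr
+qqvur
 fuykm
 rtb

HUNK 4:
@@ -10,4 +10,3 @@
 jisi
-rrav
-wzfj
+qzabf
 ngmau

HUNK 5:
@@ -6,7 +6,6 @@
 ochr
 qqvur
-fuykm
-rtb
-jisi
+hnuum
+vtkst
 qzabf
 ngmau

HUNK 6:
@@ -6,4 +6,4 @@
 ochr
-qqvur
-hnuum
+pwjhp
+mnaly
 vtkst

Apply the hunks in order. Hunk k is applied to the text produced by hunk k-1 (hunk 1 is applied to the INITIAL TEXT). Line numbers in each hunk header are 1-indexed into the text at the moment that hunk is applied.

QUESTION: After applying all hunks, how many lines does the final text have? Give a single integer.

Hunk 1: at line 3 remove [kypz] add [qqbh,deyxy] -> 13 lines: iqz xktd wbi qqbh deyxy fuykm rtb ket wzfj ngmau kigl mkd jze
Hunk 2: at line 6 remove [ket] add [jisi,rrav] -> 14 lines: iqz xktd wbi qqbh deyxy fuykm rtb jisi rrav wzfj ngmau kigl mkd jze
Hunk 3: at line 3 remove [deyxy] add [rpme,ochr,qqvur] -> 16 lines: iqz xktd wbi qqbh rpme ochr qqvur fuykm rtb jisi rrav wzfj ngmau kigl mkd jze
Hunk 4: at line 10 remove [rrav,wzfj] add [qzabf] -> 15 lines: iqz xktd wbi qqbh rpme ochr qqvur fuykm rtb jisi qzabf ngmau kigl mkd jze
Hunk 5: at line 6 remove [fuykm,rtb,jisi] add [hnuum,vtkst] -> 14 lines: iqz xktd wbi qqbh rpme ochr qqvur hnuum vtkst qzabf ngmau kigl mkd jze
Hunk 6: at line 6 remove [qqvur,hnuum] add [pwjhp,mnaly] -> 14 lines: iqz xktd wbi qqbh rpme ochr pwjhp mnaly vtkst qzabf ngmau kigl mkd jze
Final line count: 14

Answer: 14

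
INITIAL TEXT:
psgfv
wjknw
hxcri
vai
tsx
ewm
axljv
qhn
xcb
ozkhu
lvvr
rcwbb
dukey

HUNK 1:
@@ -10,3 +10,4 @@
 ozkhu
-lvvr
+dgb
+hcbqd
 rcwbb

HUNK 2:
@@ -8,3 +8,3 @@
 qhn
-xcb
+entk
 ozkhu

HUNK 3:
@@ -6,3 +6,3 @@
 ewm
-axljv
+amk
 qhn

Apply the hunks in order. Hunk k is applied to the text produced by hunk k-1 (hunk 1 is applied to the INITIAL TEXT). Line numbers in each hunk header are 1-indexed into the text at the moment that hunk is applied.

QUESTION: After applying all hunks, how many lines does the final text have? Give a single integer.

Answer: 14

Derivation:
Hunk 1: at line 10 remove [lvvr] add [dgb,hcbqd] -> 14 lines: psgfv wjknw hxcri vai tsx ewm axljv qhn xcb ozkhu dgb hcbqd rcwbb dukey
Hunk 2: at line 8 remove [xcb] add [entk] -> 14 lines: psgfv wjknw hxcri vai tsx ewm axljv qhn entk ozkhu dgb hcbqd rcwbb dukey
Hunk 3: at line 6 remove [axljv] add [amk] -> 14 lines: psgfv wjknw hxcri vai tsx ewm amk qhn entk ozkhu dgb hcbqd rcwbb dukey
Final line count: 14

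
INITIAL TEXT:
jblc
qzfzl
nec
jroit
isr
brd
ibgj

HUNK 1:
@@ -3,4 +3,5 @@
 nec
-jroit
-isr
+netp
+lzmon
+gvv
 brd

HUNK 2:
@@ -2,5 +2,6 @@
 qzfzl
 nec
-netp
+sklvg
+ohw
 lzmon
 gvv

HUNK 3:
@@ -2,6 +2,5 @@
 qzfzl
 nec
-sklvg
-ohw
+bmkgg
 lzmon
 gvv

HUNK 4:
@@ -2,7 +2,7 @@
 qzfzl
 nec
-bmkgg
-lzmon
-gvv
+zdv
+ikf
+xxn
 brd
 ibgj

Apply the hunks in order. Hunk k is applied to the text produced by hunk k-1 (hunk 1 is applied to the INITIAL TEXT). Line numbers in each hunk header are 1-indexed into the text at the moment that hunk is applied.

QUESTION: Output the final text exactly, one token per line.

Answer: jblc
qzfzl
nec
zdv
ikf
xxn
brd
ibgj

Derivation:
Hunk 1: at line 3 remove [jroit,isr] add [netp,lzmon,gvv] -> 8 lines: jblc qzfzl nec netp lzmon gvv brd ibgj
Hunk 2: at line 2 remove [netp] add [sklvg,ohw] -> 9 lines: jblc qzfzl nec sklvg ohw lzmon gvv brd ibgj
Hunk 3: at line 2 remove [sklvg,ohw] add [bmkgg] -> 8 lines: jblc qzfzl nec bmkgg lzmon gvv brd ibgj
Hunk 4: at line 2 remove [bmkgg,lzmon,gvv] add [zdv,ikf,xxn] -> 8 lines: jblc qzfzl nec zdv ikf xxn brd ibgj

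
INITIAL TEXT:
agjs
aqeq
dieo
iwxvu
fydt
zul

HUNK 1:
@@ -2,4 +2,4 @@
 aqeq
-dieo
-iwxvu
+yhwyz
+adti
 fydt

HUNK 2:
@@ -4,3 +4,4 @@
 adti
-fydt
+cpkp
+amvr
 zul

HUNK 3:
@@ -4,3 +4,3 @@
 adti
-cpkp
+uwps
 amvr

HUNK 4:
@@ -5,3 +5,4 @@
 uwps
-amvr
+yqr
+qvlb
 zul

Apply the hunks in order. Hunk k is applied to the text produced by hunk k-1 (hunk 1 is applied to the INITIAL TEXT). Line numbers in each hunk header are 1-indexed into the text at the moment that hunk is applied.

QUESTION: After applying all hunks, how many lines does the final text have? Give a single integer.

Answer: 8

Derivation:
Hunk 1: at line 2 remove [dieo,iwxvu] add [yhwyz,adti] -> 6 lines: agjs aqeq yhwyz adti fydt zul
Hunk 2: at line 4 remove [fydt] add [cpkp,amvr] -> 7 lines: agjs aqeq yhwyz adti cpkp amvr zul
Hunk 3: at line 4 remove [cpkp] add [uwps] -> 7 lines: agjs aqeq yhwyz adti uwps amvr zul
Hunk 4: at line 5 remove [amvr] add [yqr,qvlb] -> 8 lines: agjs aqeq yhwyz adti uwps yqr qvlb zul
Final line count: 8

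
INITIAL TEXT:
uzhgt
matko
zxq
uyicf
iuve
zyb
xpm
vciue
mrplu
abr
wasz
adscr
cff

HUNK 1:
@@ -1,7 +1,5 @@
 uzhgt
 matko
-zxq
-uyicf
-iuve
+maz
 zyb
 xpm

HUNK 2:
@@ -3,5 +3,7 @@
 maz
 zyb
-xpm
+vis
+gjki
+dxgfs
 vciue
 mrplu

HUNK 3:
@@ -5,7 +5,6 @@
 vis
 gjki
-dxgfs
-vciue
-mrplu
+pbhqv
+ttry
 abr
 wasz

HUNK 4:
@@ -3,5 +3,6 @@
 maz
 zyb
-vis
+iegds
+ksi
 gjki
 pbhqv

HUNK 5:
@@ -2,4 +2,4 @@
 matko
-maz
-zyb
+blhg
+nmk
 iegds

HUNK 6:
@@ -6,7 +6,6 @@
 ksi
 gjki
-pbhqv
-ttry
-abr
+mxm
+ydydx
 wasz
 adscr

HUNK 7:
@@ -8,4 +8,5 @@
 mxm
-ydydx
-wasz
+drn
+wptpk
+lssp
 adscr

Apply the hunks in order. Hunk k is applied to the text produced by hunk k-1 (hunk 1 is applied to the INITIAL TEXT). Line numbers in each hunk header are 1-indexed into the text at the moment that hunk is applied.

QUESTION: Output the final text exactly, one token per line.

Answer: uzhgt
matko
blhg
nmk
iegds
ksi
gjki
mxm
drn
wptpk
lssp
adscr
cff

Derivation:
Hunk 1: at line 1 remove [zxq,uyicf,iuve] add [maz] -> 11 lines: uzhgt matko maz zyb xpm vciue mrplu abr wasz adscr cff
Hunk 2: at line 3 remove [xpm] add [vis,gjki,dxgfs] -> 13 lines: uzhgt matko maz zyb vis gjki dxgfs vciue mrplu abr wasz adscr cff
Hunk 3: at line 5 remove [dxgfs,vciue,mrplu] add [pbhqv,ttry] -> 12 lines: uzhgt matko maz zyb vis gjki pbhqv ttry abr wasz adscr cff
Hunk 4: at line 3 remove [vis] add [iegds,ksi] -> 13 lines: uzhgt matko maz zyb iegds ksi gjki pbhqv ttry abr wasz adscr cff
Hunk 5: at line 2 remove [maz,zyb] add [blhg,nmk] -> 13 lines: uzhgt matko blhg nmk iegds ksi gjki pbhqv ttry abr wasz adscr cff
Hunk 6: at line 6 remove [pbhqv,ttry,abr] add [mxm,ydydx] -> 12 lines: uzhgt matko blhg nmk iegds ksi gjki mxm ydydx wasz adscr cff
Hunk 7: at line 8 remove [ydydx,wasz] add [drn,wptpk,lssp] -> 13 lines: uzhgt matko blhg nmk iegds ksi gjki mxm drn wptpk lssp adscr cff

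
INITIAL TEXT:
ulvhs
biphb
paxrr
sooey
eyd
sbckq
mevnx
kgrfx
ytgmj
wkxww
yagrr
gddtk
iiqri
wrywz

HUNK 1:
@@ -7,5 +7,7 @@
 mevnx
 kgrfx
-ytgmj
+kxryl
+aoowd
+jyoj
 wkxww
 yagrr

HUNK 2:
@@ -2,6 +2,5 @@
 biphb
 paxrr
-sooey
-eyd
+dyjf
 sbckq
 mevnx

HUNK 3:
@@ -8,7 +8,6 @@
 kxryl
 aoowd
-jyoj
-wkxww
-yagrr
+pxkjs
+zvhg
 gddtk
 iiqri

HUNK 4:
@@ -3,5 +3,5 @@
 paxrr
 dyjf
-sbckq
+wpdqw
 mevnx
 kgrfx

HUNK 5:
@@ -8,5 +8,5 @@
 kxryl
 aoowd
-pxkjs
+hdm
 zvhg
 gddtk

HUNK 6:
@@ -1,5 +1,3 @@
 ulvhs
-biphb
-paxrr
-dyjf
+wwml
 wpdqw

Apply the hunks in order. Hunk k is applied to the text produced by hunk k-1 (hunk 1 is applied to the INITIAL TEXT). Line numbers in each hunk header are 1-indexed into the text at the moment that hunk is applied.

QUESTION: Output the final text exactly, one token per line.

Answer: ulvhs
wwml
wpdqw
mevnx
kgrfx
kxryl
aoowd
hdm
zvhg
gddtk
iiqri
wrywz

Derivation:
Hunk 1: at line 7 remove [ytgmj] add [kxryl,aoowd,jyoj] -> 16 lines: ulvhs biphb paxrr sooey eyd sbckq mevnx kgrfx kxryl aoowd jyoj wkxww yagrr gddtk iiqri wrywz
Hunk 2: at line 2 remove [sooey,eyd] add [dyjf] -> 15 lines: ulvhs biphb paxrr dyjf sbckq mevnx kgrfx kxryl aoowd jyoj wkxww yagrr gddtk iiqri wrywz
Hunk 3: at line 8 remove [jyoj,wkxww,yagrr] add [pxkjs,zvhg] -> 14 lines: ulvhs biphb paxrr dyjf sbckq mevnx kgrfx kxryl aoowd pxkjs zvhg gddtk iiqri wrywz
Hunk 4: at line 3 remove [sbckq] add [wpdqw] -> 14 lines: ulvhs biphb paxrr dyjf wpdqw mevnx kgrfx kxryl aoowd pxkjs zvhg gddtk iiqri wrywz
Hunk 5: at line 8 remove [pxkjs] add [hdm] -> 14 lines: ulvhs biphb paxrr dyjf wpdqw mevnx kgrfx kxryl aoowd hdm zvhg gddtk iiqri wrywz
Hunk 6: at line 1 remove [biphb,paxrr,dyjf] add [wwml] -> 12 lines: ulvhs wwml wpdqw mevnx kgrfx kxryl aoowd hdm zvhg gddtk iiqri wrywz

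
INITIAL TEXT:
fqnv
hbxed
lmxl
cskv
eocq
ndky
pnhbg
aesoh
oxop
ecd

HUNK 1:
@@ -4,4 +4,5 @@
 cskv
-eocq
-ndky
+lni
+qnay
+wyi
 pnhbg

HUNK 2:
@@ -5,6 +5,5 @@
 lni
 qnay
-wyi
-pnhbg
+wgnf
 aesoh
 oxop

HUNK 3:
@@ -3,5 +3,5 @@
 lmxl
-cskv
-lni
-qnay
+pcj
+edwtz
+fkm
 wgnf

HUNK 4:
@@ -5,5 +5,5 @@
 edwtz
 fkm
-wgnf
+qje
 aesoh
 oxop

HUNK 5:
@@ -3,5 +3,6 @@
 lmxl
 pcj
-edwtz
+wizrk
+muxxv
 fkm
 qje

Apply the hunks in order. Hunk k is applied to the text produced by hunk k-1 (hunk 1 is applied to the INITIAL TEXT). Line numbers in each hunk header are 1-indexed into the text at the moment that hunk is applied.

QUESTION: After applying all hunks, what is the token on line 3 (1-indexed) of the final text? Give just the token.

Answer: lmxl

Derivation:
Hunk 1: at line 4 remove [eocq,ndky] add [lni,qnay,wyi] -> 11 lines: fqnv hbxed lmxl cskv lni qnay wyi pnhbg aesoh oxop ecd
Hunk 2: at line 5 remove [wyi,pnhbg] add [wgnf] -> 10 lines: fqnv hbxed lmxl cskv lni qnay wgnf aesoh oxop ecd
Hunk 3: at line 3 remove [cskv,lni,qnay] add [pcj,edwtz,fkm] -> 10 lines: fqnv hbxed lmxl pcj edwtz fkm wgnf aesoh oxop ecd
Hunk 4: at line 5 remove [wgnf] add [qje] -> 10 lines: fqnv hbxed lmxl pcj edwtz fkm qje aesoh oxop ecd
Hunk 5: at line 3 remove [edwtz] add [wizrk,muxxv] -> 11 lines: fqnv hbxed lmxl pcj wizrk muxxv fkm qje aesoh oxop ecd
Final line 3: lmxl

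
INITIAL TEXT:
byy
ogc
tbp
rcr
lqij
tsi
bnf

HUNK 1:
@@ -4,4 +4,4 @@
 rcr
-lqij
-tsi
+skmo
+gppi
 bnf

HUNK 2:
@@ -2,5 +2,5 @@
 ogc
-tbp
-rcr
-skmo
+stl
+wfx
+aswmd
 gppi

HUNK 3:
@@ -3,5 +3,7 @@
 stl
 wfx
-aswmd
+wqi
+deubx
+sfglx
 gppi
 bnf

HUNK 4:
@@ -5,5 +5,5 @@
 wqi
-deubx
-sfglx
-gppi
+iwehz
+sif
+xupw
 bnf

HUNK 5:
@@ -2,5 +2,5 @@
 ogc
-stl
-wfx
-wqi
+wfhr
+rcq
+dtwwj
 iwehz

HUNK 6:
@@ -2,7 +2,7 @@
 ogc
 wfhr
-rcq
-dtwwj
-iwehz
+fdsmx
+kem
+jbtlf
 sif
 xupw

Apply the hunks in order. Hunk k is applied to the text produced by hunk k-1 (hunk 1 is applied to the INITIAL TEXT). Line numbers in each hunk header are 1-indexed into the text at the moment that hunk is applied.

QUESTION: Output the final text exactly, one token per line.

Answer: byy
ogc
wfhr
fdsmx
kem
jbtlf
sif
xupw
bnf

Derivation:
Hunk 1: at line 4 remove [lqij,tsi] add [skmo,gppi] -> 7 lines: byy ogc tbp rcr skmo gppi bnf
Hunk 2: at line 2 remove [tbp,rcr,skmo] add [stl,wfx,aswmd] -> 7 lines: byy ogc stl wfx aswmd gppi bnf
Hunk 3: at line 3 remove [aswmd] add [wqi,deubx,sfglx] -> 9 lines: byy ogc stl wfx wqi deubx sfglx gppi bnf
Hunk 4: at line 5 remove [deubx,sfglx,gppi] add [iwehz,sif,xupw] -> 9 lines: byy ogc stl wfx wqi iwehz sif xupw bnf
Hunk 5: at line 2 remove [stl,wfx,wqi] add [wfhr,rcq,dtwwj] -> 9 lines: byy ogc wfhr rcq dtwwj iwehz sif xupw bnf
Hunk 6: at line 2 remove [rcq,dtwwj,iwehz] add [fdsmx,kem,jbtlf] -> 9 lines: byy ogc wfhr fdsmx kem jbtlf sif xupw bnf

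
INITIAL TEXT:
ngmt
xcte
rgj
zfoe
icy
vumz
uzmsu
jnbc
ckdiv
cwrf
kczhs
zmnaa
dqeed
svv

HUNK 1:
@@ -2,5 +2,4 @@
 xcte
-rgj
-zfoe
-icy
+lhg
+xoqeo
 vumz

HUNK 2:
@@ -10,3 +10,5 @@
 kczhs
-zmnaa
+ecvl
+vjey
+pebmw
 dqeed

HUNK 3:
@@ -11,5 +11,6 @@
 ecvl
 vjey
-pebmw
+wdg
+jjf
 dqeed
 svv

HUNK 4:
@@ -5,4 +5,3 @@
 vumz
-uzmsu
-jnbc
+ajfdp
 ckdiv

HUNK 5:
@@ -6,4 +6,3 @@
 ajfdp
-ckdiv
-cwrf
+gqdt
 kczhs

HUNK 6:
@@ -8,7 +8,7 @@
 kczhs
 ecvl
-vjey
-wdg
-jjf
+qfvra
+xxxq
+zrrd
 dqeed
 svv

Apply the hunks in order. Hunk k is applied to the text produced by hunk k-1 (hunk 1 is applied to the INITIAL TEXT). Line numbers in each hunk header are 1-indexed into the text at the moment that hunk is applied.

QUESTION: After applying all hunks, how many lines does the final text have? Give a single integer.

Answer: 14

Derivation:
Hunk 1: at line 2 remove [rgj,zfoe,icy] add [lhg,xoqeo] -> 13 lines: ngmt xcte lhg xoqeo vumz uzmsu jnbc ckdiv cwrf kczhs zmnaa dqeed svv
Hunk 2: at line 10 remove [zmnaa] add [ecvl,vjey,pebmw] -> 15 lines: ngmt xcte lhg xoqeo vumz uzmsu jnbc ckdiv cwrf kczhs ecvl vjey pebmw dqeed svv
Hunk 3: at line 11 remove [pebmw] add [wdg,jjf] -> 16 lines: ngmt xcte lhg xoqeo vumz uzmsu jnbc ckdiv cwrf kczhs ecvl vjey wdg jjf dqeed svv
Hunk 4: at line 5 remove [uzmsu,jnbc] add [ajfdp] -> 15 lines: ngmt xcte lhg xoqeo vumz ajfdp ckdiv cwrf kczhs ecvl vjey wdg jjf dqeed svv
Hunk 5: at line 6 remove [ckdiv,cwrf] add [gqdt] -> 14 lines: ngmt xcte lhg xoqeo vumz ajfdp gqdt kczhs ecvl vjey wdg jjf dqeed svv
Hunk 6: at line 8 remove [vjey,wdg,jjf] add [qfvra,xxxq,zrrd] -> 14 lines: ngmt xcte lhg xoqeo vumz ajfdp gqdt kczhs ecvl qfvra xxxq zrrd dqeed svv
Final line count: 14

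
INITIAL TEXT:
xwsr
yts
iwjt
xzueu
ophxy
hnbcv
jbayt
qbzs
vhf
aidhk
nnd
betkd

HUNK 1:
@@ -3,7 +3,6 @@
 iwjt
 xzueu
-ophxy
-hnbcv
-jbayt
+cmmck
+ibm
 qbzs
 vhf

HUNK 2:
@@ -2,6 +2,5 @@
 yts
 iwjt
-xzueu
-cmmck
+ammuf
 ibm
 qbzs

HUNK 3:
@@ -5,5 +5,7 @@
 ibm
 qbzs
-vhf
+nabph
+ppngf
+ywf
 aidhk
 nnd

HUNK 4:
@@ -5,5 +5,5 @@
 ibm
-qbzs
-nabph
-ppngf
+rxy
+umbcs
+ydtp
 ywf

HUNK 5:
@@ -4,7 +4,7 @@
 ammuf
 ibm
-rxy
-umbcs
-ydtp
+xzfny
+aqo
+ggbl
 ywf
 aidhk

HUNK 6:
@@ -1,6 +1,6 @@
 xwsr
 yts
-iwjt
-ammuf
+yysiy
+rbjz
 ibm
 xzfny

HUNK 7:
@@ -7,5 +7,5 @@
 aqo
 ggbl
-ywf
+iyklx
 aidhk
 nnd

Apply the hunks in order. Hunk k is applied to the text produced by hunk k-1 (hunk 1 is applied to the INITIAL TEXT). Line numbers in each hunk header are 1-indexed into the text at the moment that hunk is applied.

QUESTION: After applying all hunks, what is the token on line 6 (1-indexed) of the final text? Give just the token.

Answer: xzfny

Derivation:
Hunk 1: at line 3 remove [ophxy,hnbcv,jbayt] add [cmmck,ibm] -> 11 lines: xwsr yts iwjt xzueu cmmck ibm qbzs vhf aidhk nnd betkd
Hunk 2: at line 2 remove [xzueu,cmmck] add [ammuf] -> 10 lines: xwsr yts iwjt ammuf ibm qbzs vhf aidhk nnd betkd
Hunk 3: at line 5 remove [vhf] add [nabph,ppngf,ywf] -> 12 lines: xwsr yts iwjt ammuf ibm qbzs nabph ppngf ywf aidhk nnd betkd
Hunk 4: at line 5 remove [qbzs,nabph,ppngf] add [rxy,umbcs,ydtp] -> 12 lines: xwsr yts iwjt ammuf ibm rxy umbcs ydtp ywf aidhk nnd betkd
Hunk 5: at line 4 remove [rxy,umbcs,ydtp] add [xzfny,aqo,ggbl] -> 12 lines: xwsr yts iwjt ammuf ibm xzfny aqo ggbl ywf aidhk nnd betkd
Hunk 6: at line 1 remove [iwjt,ammuf] add [yysiy,rbjz] -> 12 lines: xwsr yts yysiy rbjz ibm xzfny aqo ggbl ywf aidhk nnd betkd
Hunk 7: at line 7 remove [ywf] add [iyklx] -> 12 lines: xwsr yts yysiy rbjz ibm xzfny aqo ggbl iyklx aidhk nnd betkd
Final line 6: xzfny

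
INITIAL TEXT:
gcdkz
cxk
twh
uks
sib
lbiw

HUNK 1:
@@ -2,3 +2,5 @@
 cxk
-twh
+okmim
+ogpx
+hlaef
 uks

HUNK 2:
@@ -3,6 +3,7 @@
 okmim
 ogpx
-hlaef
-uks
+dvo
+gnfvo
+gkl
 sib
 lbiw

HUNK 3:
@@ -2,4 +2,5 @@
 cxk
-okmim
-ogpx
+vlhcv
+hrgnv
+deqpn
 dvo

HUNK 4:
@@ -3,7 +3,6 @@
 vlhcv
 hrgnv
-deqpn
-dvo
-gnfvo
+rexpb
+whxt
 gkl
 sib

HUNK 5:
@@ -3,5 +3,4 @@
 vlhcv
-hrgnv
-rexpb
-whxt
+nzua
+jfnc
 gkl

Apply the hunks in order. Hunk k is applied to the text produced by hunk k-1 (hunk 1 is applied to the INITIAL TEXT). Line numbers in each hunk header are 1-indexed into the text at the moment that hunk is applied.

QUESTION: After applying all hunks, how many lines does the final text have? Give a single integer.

Answer: 8

Derivation:
Hunk 1: at line 2 remove [twh] add [okmim,ogpx,hlaef] -> 8 lines: gcdkz cxk okmim ogpx hlaef uks sib lbiw
Hunk 2: at line 3 remove [hlaef,uks] add [dvo,gnfvo,gkl] -> 9 lines: gcdkz cxk okmim ogpx dvo gnfvo gkl sib lbiw
Hunk 3: at line 2 remove [okmim,ogpx] add [vlhcv,hrgnv,deqpn] -> 10 lines: gcdkz cxk vlhcv hrgnv deqpn dvo gnfvo gkl sib lbiw
Hunk 4: at line 3 remove [deqpn,dvo,gnfvo] add [rexpb,whxt] -> 9 lines: gcdkz cxk vlhcv hrgnv rexpb whxt gkl sib lbiw
Hunk 5: at line 3 remove [hrgnv,rexpb,whxt] add [nzua,jfnc] -> 8 lines: gcdkz cxk vlhcv nzua jfnc gkl sib lbiw
Final line count: 8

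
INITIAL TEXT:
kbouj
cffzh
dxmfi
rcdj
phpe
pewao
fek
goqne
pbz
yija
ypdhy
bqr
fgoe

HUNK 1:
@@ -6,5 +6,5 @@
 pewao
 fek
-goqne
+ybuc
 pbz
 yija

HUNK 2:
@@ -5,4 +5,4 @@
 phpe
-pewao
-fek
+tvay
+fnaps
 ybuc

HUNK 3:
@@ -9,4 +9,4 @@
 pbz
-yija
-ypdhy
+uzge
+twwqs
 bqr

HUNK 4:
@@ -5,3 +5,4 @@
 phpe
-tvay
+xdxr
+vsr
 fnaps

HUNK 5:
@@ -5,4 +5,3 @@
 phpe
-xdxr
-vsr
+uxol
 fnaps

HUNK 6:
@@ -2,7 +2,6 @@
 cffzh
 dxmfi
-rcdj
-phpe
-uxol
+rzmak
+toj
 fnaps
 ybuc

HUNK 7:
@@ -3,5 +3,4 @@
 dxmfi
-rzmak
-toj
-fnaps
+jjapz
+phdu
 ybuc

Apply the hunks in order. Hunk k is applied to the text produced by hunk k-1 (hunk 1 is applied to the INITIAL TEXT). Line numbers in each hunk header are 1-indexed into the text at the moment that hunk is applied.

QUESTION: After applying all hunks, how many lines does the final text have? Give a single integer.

Answer: 11

Derivation:
Hunk 1: at line 6 remove [goqne] add [ybuc] -> 13 lines: kbouj cffzh dxmfi rcdj phpe pewao fek ybuc pbz yija ypdhy bqr fgoe
Hunk 2: at line 5 remove [pewao,fek] add [tvay,fnaps] -> 13 lines: kbouj cffzh dxmfi rcdj phpe tvay fnaps ybuc pbz yija ypdhy bqr fgoe
Hunk 3: at line 9 remove [yija,ypdhy] add [uzge,twwqs] -> 13 lines: kbouj cffzh dxmfi rcdj phpe tvay fnaps ybuc pbz uzge twwqs bqr fgoe
Hunk 4: at line 5 remove [tvay] add [xdxr,vsr] -> 14 lines: kbouj cffzh dxmfi rcdj phpe xdxr vsr fnaps ybuc pbz uzge twwqs bqr fgoe
Hunk 5: at line 5 remove [xdxr,vsr] add [uxol] -> 13 lines: kbouj cffzh dxmfi rcdj phpe uxol fnaps ybuc pbz uzge twwqs bqr fgoe
Hunk 6: at line 2 remove [rcdj,phpe,uxol] add [rzmak,toj] -> 12 lines: kbouj cffzh dxmfi rzmak toj fnaps ybuc pbz uzge twwqs bqr fgoe
Hunk 7: at line 3 remove [rzmak,toj,fnaps] add [jjapz,phdu] -> 11 lines: kbouj cffzh dxmfi jjapz phdu ybuc pbz uzge twwqs bqr fgoe
Final line count: 11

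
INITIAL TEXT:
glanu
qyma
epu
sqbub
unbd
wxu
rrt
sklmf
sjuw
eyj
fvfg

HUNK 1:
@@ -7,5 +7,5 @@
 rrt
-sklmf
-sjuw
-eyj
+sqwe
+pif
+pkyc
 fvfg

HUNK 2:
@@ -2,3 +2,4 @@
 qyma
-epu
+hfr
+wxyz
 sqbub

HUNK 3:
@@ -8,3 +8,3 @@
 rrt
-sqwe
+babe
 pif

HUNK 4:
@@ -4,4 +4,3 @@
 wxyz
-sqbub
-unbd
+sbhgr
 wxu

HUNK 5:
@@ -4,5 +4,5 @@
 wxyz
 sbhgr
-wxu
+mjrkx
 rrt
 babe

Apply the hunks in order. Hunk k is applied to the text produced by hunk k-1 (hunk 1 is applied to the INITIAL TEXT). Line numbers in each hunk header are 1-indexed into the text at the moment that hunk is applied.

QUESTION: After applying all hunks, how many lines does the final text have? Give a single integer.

Answer: 11

Derivation:
Hunk 1: at line 7 remove [sklmf,sjuw,eyj] add [sqwe,pif,pkyc] -> 11 lines: glanu qyma epu sqbub unbd wxu rrt sqwe pif pkyc fvfg
Hunk 2: at line 2 remove [epu] add [hfr,wxyz] -> 12 lines: glanu qyma hfr wxyz sqbub unbd wxu rrt sqwe pif pkyc fvfg
Hunk 3: at line 8 remove [sqwe] add [babe] -> 12 lines: glanu qyma hfr wxyz sqbub unbd wxu rrt babe pif pkyc fvfg
Hunk 4: at line 4 remove [sqbub,unbd] add [sbhgr] -> 11 lines: glanu qyma hfr wxyz sbhgr wxu rrt babe pif pkyc fvfg
Hunk 5: at line 4 remove [wxu] add [mjrkx] -> 11 lines: glanu qyma hfr wxyz sbhgr mjrkx rrt babe pif pkyc fvfg
Final line count: 11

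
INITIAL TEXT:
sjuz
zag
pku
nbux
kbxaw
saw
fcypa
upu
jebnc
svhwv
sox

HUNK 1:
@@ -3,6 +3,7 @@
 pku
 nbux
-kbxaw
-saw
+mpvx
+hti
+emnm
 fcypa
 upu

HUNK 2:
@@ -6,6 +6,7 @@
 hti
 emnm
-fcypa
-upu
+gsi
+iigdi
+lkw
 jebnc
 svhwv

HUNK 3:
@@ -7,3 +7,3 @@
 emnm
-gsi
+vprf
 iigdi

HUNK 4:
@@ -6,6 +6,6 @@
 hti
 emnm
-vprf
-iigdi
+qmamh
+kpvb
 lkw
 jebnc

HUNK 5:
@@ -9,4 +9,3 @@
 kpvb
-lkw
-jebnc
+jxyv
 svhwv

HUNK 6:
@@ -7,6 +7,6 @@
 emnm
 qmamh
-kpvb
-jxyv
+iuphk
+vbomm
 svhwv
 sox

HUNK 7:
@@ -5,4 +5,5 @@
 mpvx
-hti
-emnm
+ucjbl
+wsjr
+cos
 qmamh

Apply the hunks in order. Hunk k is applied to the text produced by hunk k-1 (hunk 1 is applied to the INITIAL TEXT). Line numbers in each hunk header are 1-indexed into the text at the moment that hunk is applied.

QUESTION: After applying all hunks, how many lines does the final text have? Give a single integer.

Answer: 13

Derivation:
Hunk 1: at line 3 remove [kbxaw,saw] add [mpvx,hti,emnm] -> 12 lines: sjuz zag pku nbux mpvx hti emnm fcypa upu jebnc svhwv sox
Hunk 2: at line 6 remove [fcypa,upu] add [gsi,iigdi,lkw] -> 13 lines: sjuz zag pku nbux mpvx hti emnm gsi iigdi lkw jebnc svhwv sox
Hunk 3: at line 7 remove [gsi] add [vprf] -> 13 lines: sjuz zag pku nbux mpvx hti emnm vprf iigdi lkw jebnc svhwv sox
Hunk 4: at line 6 remove [vprf,iigdi] add [qmamh,kpvb] -> 13 lines: sjuz zag pku nbux mpvx hti emnm qmamh kpvb lkw jebnc svhwv sox
Hunk 5: at line 9 remove [lkw,jebnc] add [jxyv] -> 12 lines: sjuz zag pku nbux mpvx hti emnm qmamh kpvb jxyv svhwv sox
Hunk 6: at line 7 remove [kpvb,jxyv] add [iuphk,vbomm] -> 12 lines: sjuz zag pku nbux mpvx hti emnm qmamh iuphk vbomm svhwv sox
Hunk 7: at line 5 remove [hti,emnm] add [ucjbl,wsjr,cos] -> 13 lines: sjuz zag pku nbux mpvx ucjbl wsjr cos qmamh iuphk vbomm svhwv sox
Final line count: 13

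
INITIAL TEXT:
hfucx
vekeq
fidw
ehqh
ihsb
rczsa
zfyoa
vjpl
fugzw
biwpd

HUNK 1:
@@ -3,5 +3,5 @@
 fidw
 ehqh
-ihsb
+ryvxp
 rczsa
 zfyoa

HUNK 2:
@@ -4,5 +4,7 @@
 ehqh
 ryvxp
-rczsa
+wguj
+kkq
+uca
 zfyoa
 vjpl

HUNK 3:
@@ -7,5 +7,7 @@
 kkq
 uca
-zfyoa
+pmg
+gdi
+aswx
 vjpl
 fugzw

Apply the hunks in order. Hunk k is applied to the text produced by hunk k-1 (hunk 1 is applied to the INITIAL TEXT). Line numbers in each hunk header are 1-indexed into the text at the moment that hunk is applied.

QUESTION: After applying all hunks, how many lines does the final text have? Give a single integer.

Answer: 14

Derivation:
Hunk 1: at line 3 remove [ihsb] add [ryvxp] -> 10 lines: hfucx vekeq fidw ehqh ryvxp rczsa zfyoa vjpl fugzw biwpd
Hunk 2: at line 4 remove [rczsa] add [wguj,kkq,uca] -> 12 lines: hfucx vekeq fidw ehqh ryvxp wguj kkq uca zfyoa vjpl fugzw biwpd
Hunk 3: at line 7 remove [zfyoa] add [pmg,gdi,aswx] -> 14 lines: hfucx vekeq fidw ehqh ryvxp wguj kkq uca pmg gdi aswx vjpl fugzw biwpd
Final line count: 14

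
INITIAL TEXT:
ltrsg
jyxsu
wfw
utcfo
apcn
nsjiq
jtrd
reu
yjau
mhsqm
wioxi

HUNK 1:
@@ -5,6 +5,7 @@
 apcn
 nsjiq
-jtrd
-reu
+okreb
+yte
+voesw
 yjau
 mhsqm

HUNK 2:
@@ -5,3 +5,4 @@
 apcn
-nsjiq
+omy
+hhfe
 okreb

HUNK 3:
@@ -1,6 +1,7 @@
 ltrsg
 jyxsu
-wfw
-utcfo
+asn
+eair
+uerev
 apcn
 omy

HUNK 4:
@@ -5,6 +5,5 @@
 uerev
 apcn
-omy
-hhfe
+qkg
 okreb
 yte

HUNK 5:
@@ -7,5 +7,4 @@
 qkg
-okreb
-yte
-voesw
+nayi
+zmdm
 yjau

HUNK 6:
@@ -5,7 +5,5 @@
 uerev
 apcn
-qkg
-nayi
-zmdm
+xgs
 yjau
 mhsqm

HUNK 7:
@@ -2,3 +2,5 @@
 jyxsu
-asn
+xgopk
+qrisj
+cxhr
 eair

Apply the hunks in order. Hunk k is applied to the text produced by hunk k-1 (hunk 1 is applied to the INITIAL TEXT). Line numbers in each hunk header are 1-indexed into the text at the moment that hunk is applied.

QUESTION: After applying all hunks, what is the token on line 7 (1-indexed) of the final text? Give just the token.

Answer: uerev

Derivation:
Hunk 1: at line 5 remove [jtrd,reu] add [okreb,yte,voesw] -> 12 lines: ltrsg jyxsu wfw utcfo apcn nsjiq okreb yte voesw yjau mhsqm wioxi
Hunk 2: at line 5 remove [nsjiq] add [omy,hhfe] -> 13 lines: ltrsg jyxsu wfw utcfo apcn omy hhfe okreb yte voesw yjau mhsqm wioxi
Hunk 3: at line 1 remove [wfw,utcfo] add [asn,eair,uerev] -> 14 lines: ltrsg jyxsu asn eair uerev apcn omy hhfe okreb yte voesw yjau mhsqm wioxi
Hunk 4: at line 5 remove [omy,hhfe] add [qkg] -> 13 lines: ltrsg jyxsu asn eair uerev apcn qkg okreb yte voesw yjau mhsqm wioxi
Hunk 5: at line 7 remove [okreb,yte,voesw] add [nayi,zmdm] -> 12 lines: ltrsg jyxsu asn eair uerev apcn qkg nayi zmdm yjau mhsqm wioxi
Hunk 6: at line 5 remove [qkg,nayi,zmdm] add [xgs] -> 10 lines: ltrsg jyxsu asn eair uerev apcn xgs yjau mhsqm wioxi
Hunk 7: at line 2 remove [asn] add [xgopk,qrisj,cxhr] -> 12 lines: ltrsg jyxsu xgopk qrisj cxhr eair uerev apcn xgs yjau mhsqm wioxi
Final line 7: uerev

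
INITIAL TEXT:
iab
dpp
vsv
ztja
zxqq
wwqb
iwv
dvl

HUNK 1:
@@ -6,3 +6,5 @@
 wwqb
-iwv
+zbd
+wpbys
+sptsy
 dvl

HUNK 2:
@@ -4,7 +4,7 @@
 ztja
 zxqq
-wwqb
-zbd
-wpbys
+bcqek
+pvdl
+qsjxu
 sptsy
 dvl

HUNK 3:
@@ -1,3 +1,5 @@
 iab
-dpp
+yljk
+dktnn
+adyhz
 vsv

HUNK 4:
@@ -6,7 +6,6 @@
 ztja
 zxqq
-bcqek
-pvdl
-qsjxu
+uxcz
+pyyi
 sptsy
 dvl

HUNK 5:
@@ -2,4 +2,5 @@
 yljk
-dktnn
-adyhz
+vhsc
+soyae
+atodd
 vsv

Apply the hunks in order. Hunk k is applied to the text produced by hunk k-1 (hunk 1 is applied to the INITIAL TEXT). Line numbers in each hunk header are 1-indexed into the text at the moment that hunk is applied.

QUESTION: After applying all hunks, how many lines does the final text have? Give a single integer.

Hunk 1: at line 6 remove [iwv] add [zbd,wpbys,sptsy] -> 10 lines: iab dpp vsv ztja zxqq wwqb zbd wpbys sptsy dvl
Hunk 2: at line 4 remove [wwqb,zbd,wpbys] add [bcqek,pvdl,qsjxu] -> 10 lines: iab dpp vsv ztja zxqq bcqek pvdl qsjxu sptsy dvl
Hunk 3: at line 1 remove [dpp] add [yljk,dktnn,adyhz] -> 12 lines: iab yljk dktnn adyhz vsv ztja zxqq bcqek pvdl qsjxu sptsy dvl
Hunk 4: at line 6 remove [bcqek,pvdl,qsjxu] add [uxcz,pyyi] -> 11 lines: iab yljk dktnn adyhz vsv ztja zxqq uxcz pyyi sptsy dvl
Hunk 5: at line 2 remove [dktnn,adyhz] add [vhsc,soyae,atodd] -> 12 lines: iab yljk vhsc soyae atodd vsv ztja zxqq uxcz pyyi sptsy dvl
Final line count: 12

Answer: 12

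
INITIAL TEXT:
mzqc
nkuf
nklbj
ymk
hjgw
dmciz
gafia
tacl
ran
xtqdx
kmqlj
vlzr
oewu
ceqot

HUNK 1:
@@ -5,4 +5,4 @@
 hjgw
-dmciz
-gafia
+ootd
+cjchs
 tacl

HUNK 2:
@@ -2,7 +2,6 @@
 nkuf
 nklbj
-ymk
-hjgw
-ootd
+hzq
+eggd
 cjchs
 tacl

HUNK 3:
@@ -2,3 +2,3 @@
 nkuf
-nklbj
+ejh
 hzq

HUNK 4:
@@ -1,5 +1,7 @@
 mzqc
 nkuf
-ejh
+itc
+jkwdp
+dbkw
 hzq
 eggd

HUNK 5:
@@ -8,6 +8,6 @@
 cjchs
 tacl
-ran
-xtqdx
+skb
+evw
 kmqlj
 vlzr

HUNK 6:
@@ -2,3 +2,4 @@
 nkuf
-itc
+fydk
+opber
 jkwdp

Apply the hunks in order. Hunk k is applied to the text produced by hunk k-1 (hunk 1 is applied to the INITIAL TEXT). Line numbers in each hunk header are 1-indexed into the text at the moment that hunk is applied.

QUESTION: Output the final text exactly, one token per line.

Hunk 1: at line 5 remove [dmciz,gafia] add [ootd,cjchs] -> 14 lines: mzqc nkuf nklbj ymk hjgw ootd cjchs tacl ran xtqdx kmqlj vlzr oewu ceqot
Hunk 2: at line 2 remove [ymk,hjgw,ootd] add [hzq,eggd] -> 13 lines: mzqc nkuf nklbj hzq eggd cjchs tacl ran xtqdx kmqlj vlzr oewu ceqot
Hunk 3: at line 2 remove [nklbj] add [ejh] -> 13 lines: mzqc nkuf ejh hzq eggd cjchs tacl ran xtqdx kmqlj vlzr oewu ceqot
Hunk 4: at line 1 remove [ejh] add [itc,jkwdp,dbkw] -> 15 lines: mzqc nkuf itc jkwdp dbkw hzq eggd cjchs tacl ran xtqdx kmqlj vlzr oewu ceqot
Hunk 5: at line 8 remove [ran,xtqdx] add [skb,evw] -> 15 lines: mzqc nkuf itc jkwdp dbkw hzq eggd cjchs tacl skb evw kmqlj vlzr oewu ceqot
Hunk 6: at line 2 remove [itc] add [fydk,opber] -> 16 lines: mzqc nkuf fydk opber jkwdp dbkw hzq eggd cjchs tacl skb evw kmqlj vlzr oewu ceqot

Answer: mzqc
nkuf
fydk
opber
jkwdp
dbkw
hzq
eggd
cjchs
tacl
skb
evw
kmqlj
vlzr
oewu
ceqot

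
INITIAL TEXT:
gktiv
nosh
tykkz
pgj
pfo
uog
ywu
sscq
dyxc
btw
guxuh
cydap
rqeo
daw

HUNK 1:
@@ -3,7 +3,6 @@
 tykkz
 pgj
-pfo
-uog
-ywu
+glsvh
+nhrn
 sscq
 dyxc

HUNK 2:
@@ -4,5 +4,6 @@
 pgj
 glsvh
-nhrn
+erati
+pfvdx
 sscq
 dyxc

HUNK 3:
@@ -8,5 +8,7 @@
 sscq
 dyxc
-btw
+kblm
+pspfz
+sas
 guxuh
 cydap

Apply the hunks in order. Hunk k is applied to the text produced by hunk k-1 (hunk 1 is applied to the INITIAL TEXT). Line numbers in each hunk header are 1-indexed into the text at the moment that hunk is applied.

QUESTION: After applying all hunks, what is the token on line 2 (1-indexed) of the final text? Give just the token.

Answer: nosh

Derivation:
Hunk 1: at line 3 remove [pfo,uog,ywu] add [glsvh,nhrn] -> 13 lines: gktiv nosh tykkz pgj glsvh nhrn sscq dyxc btw guxuh cydap rqeo daw
Hunk 2: at line 4 remove [nhrn] add [erati,pfvdx] -> 14 lines: gktiv nosh tykkz pgj glsvh erati pfvdx sscq dyxc btw guxuh cydap rqeo daw
Hunk 3: at line 8 remove [btw] add [kblm,pspfz,sas] -> 16 lines: gktiv nosh tykkz pgj glsvh erati pfvdx sscq dyxc kblm pspfz sas guxuh cydap rqeo daw
Final line 2: nosh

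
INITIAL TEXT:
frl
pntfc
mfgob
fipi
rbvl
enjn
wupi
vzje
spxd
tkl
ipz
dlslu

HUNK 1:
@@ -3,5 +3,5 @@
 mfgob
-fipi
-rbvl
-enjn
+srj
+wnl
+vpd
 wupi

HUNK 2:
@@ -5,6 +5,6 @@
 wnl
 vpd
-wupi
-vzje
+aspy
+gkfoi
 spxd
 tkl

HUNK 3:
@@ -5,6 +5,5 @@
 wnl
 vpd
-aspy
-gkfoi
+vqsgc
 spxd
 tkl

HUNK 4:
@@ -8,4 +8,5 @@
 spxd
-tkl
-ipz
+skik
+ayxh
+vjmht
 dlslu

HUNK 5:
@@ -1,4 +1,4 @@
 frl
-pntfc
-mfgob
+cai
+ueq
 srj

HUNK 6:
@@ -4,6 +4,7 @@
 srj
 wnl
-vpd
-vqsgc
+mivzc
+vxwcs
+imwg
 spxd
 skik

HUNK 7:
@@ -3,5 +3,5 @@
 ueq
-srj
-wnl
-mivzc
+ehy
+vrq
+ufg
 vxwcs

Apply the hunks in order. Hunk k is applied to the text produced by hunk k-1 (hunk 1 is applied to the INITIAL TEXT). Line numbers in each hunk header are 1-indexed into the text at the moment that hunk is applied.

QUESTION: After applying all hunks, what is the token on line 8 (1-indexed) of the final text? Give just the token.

Answer: imwg

Derivation:
Hunk 1: at line 3 remove [fipi,rbvl,enjn] add [srj,wnl,vpd] -> 12 lines: frl pntfc mfgob srj wnl vpd wupi vzje spxd tkl ipz dlslu
Hunk 2: at line 5 remove [wupi,vzje] add [aspy,gkfoi] -> 12 lines: frl pntfc mfgob srj wnl vpd aspy gkfoi spxd tkl ipz dlslu
Hunk 3: at line 5 remove [aspy,gkfoi] add [vqsgc] -> 11 lines: frl pntfc mfgob srj wnl vpd vqsgc spxd tkl ipz dlslu
Hunk 4: at line 8 remove [tkl,ipz] add [skik,ayxh,vjmht] -> 12 lines: frl pntfc mfgob srj wnl vpd vqsgc spxd skik ayxh vjmht dlslu
Hunk 5: at line 1 remove [pntfc,mfgob] add [cai,ueq] -> 12 lines: frl cai ueq srj wnl vpd vqsgc spxd skik ayxh vjmht dlslu
Hunk 6: at line 4 remove [vpd,vqsgc] add [mivzc,vxwcs,imwg] -> 13 lines: frl cai ueq srj wnl mivzc vxwcs imwg spxd skik ayxh vjmht dlslu
Hunk 7: at line 3 remove [srj,wnl,mivzc] add [ehy,vrq,ufg] -> 13 lines: frl cai ueq ehy vrq ufg vxwcs imwg spxd skik ayxh vjmht dlslu
Final line 8: imwg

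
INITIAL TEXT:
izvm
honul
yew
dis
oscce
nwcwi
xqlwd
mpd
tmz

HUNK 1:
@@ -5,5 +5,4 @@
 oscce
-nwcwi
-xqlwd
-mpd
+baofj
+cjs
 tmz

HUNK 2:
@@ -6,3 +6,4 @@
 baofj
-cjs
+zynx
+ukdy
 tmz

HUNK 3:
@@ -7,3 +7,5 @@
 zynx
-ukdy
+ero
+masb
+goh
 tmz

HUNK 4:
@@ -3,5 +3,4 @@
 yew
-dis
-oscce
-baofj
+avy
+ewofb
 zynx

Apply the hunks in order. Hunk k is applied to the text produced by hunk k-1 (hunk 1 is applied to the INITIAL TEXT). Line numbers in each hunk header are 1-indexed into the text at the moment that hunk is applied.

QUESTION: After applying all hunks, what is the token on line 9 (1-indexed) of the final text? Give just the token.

Answer: goh

Derivation:
Hunk 1: at line 5 remove [nwcwi,xqlwd,mpd] add [baofj,cjs] -> 8 lines: izvm honul yew dis oscce baofj cjs tmz
Hunk 2: at line 6 remove [cjs] add [zynx,ukdy] -> 9 lines: izvm honul yew dis oscce baofj zynx ukdy tmz
Hunk 3: at line 7 remove [ukdy] add [ero,masb,goh] -> 11 lines: izvm honul yew dis oscce baofj zynx ero masb goh tmz
Hunk 4: at line 3 remove [dis,oscce,baofj] add [avy,ewofb] -> 10 lines: izvm honul yew avy ewofb zynx ero masb goh tmz
Final line 9: goh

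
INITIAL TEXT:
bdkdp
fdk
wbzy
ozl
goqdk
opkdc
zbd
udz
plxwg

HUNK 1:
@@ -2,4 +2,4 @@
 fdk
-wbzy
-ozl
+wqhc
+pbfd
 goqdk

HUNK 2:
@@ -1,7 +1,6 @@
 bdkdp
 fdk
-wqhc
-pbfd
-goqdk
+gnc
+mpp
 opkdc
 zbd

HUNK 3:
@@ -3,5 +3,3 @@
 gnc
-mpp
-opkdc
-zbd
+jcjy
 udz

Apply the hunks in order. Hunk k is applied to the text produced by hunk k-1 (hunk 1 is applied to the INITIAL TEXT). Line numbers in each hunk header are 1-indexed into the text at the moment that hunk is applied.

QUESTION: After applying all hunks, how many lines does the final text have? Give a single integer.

Answer: 6

Derivation:
Hunk 1: at line 2 remove [wbzy,ozl] add [wqhc,pbfd] -> 9 lines: bdkdp fdk wqhc pbfd goqdk opkdc zbd udz plxwg
Hunk 2: at line 1 remove [wqhc,pbfd,goqdk] add [gnc,mpp] -> 8 lines: bdkdp fdk gnc mpp opkdc zbd udz plxwg
Hunk 3: at line 3 remove [mpp,opkdc,zbd] add [jcjy] -> 6 lines: bdkdp fdk gnc jcjy udz plxwg
Final line count: 6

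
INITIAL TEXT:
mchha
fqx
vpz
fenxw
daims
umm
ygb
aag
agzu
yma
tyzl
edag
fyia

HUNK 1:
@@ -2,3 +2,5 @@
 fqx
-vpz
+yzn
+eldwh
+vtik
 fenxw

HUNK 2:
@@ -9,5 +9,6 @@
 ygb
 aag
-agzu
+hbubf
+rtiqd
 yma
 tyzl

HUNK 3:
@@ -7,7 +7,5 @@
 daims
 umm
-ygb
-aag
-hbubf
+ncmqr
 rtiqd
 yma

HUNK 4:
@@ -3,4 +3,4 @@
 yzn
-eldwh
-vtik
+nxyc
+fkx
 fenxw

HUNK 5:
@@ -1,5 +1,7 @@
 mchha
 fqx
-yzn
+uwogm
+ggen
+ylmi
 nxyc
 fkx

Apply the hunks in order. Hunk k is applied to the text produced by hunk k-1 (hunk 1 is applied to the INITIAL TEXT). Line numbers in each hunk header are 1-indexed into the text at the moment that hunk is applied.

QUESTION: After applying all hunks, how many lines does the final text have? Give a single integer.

Answer: 16

Derivation:
Hunk 1: at line 2 remove [vpz] add [yzn,eldwh,vtik] -> 15 lines: mchha fqx yzn eldwh vtik fenxw daims umm ygb aag agzu yma tyzl edag fyia
Hunk 2: at line 9 remove [agzu] add [hbubf,rtiqd] -> 16 lines: mchha fqx yzn eldwh vtik fenxw daims umm ygb aag hbubf rtiqd yma tyzl edag fyia
Hunk 3: at line 7 remove [ygb,aag,hbubf] add [ncmqr] -> 14 lines: mchha fqx yzn eldwh vtik fenxw daims umm ncmqr rtiqd yma tyzl edag fyia
Hunk 4: at line 3 remove [eldwh,vtik] add [nxyc,fkx] -> 14 lines: mchha fqx yzn nxyc fkx fenxw daims umm ncmqr rtiqd yma tyzl edag fyia
Hunk 5: at line 1 remove [yzn] add [uwogm,ggen,ylmi] -> 16 lines: mchha fqx uwogm ggen ylmi nxyc fkx fenxw daims umm ncmqr rtiqd yma tyzl edag fyia
Final line count: 16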